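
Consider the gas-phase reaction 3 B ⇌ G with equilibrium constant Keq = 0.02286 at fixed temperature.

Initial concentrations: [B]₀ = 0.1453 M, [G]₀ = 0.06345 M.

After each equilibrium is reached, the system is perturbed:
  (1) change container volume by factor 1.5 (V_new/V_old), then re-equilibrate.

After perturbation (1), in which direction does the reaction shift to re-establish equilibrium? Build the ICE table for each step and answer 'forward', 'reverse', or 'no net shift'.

Q₀ = 20.68 vs Keq = 0.02286 ⇒ Q>K, reverse
Step 1:
                    B           G
  I            0.1453     0.06345
  C            0.1878     -0.0626
  E            0.3331  8.4500e-04
  solve Keq expr → x = -0.0626; check Q = 0.02286
Then change container volume by factor 1.5 (V_new/V_old).
Step 2:
                    B           G
  I            0.2221  5.6334e-04
  C        9.2942e-04 -3.0981e-04
  E             0.223  2.5353e-04
  solve Keq expr → x = -3.0981e-04; check Q = 0.02286

Direction: reverse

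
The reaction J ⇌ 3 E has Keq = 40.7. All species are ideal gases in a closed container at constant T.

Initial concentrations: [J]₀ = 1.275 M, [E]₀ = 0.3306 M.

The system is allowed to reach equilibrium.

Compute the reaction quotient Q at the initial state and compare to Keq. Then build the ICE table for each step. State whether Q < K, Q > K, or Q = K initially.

Q₀ = 0.02834 vs Keq = 40.7 ⇒ Q<K, forward
Step 1:
                   J          E
  Initial      1.275     0.3306
  Change     -0.7904      2.371
  Equil       0.4846      2.702
  solve Keq expr → x = 0.7904; check Q = 40.7

Q₀ = 0.02834; Q < K (proceeds forward)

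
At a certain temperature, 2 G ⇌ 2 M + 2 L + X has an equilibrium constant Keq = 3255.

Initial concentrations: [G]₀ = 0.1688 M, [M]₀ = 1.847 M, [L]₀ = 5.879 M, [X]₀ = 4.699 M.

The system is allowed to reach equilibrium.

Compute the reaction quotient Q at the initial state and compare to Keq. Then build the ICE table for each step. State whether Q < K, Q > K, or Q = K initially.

Q₀ = 1.9445e+04; Q > K (proceeds reverse)

Q₀ = 1.9445e+04 vs Keq = 3255 ⇒ Q>K, reverse
Step 1:
                  G         M         L         X
  Initial    0.1688     1.847     5.879     4.699
  Change     0.1867   -0.1867   -0.1867  -0.09335
  Equil      0.3555      1.66     5.692     4.606
  solve Keq expr → x = -0.09335; check Q = 3255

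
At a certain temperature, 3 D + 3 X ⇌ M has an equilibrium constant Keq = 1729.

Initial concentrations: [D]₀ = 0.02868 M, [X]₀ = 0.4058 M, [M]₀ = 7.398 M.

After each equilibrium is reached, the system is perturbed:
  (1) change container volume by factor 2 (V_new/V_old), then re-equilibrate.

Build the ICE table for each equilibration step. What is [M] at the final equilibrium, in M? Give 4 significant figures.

Q₀ = 4.6929e+06 vs Keq = 1729 ⇒ Q>K, reverse
Step 1:
                    D           X           M
  Initial     0.02868      0.4058       7.398
  Change        0.227       0.227    -0.07567
  Equil        0.2557      0.6328       7.322
  solve Keq expr → x = -0.07567; check Q = 1729
Then change container volume by factor 2 (V_new/V_old).
Step 2:
                    D           X           M
  Initial      0.1278      0.3164       3.661
  Change       0.1476      0.1476    -0.04921
  Equil        0.2755       0.464       3.612
  solve Keq expr → x = -0.04921; check Q = 1729

[M]_eq = 3.612 M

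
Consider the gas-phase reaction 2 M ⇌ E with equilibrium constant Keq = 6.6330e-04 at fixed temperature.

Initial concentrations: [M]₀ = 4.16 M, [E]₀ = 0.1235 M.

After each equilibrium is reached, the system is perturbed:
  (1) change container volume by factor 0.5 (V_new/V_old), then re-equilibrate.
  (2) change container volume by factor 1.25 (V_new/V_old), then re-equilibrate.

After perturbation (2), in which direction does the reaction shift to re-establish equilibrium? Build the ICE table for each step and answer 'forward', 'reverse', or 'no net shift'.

Q₀ = 0.007136 vs Keq = 6.6330e-04 ⇒ Q>K, reverse
Step 1:
                  M         E
  I            4.16    0.1235
  C          0.2215   -0.1108
  E           4.382   0.01273
  solve Keq expr → x = -0.1108; check Q = 6.6330e-04
Then change container volume by factor 0.5 (V_new/V_old).
Step 2:
                  M         E
  I           8.763   0.02547
  C        -0.04978   0.02489
  E           8.713   0.05036
  solve Keq expr → x = 0.02489; check Q = 6.6330e-04
Then change container volume by factor 1.25 (V_new/V_old).
Step 3:
                  M         E
  I           6.971   0.04029
  C         0.01582 -0.007911
  E           6.986   0.03238
  solve Keq expr → x = -0.007911; check Q = 6.6330e-04

Direction: reverse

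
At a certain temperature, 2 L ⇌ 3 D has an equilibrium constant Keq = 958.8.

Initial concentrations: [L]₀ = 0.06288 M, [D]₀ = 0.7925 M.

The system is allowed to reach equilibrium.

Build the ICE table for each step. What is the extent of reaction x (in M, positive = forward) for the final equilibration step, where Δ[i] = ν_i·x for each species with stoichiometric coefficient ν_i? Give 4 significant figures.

Q₀ = 125.9 vs Keq = 958.8 ⇒ Q<K, forward
Step 1:
                   L          D
  Initial    0.06288     0.7925
  Change    -0.03762    0.05643
  Equil      0.02526     0.8489
  solve Keq expr → x = 0.01881; check Q = 958.8

x = 0.01881 M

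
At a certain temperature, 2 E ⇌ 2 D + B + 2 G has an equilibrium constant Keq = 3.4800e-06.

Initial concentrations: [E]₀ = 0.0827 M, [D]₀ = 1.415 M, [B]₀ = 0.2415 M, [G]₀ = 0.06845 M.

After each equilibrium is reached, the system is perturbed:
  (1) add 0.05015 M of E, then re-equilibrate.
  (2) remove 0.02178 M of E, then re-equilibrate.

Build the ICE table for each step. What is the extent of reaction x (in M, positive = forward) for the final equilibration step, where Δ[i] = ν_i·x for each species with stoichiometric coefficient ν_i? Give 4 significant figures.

x = -3.2963e-05 M

Q₀ = 0.3313 vs Keq = 3.4800e-06 ⇒ Q>K, reverse
Step 1:
                   E          D          B          G
  Initial     0.0827      1.415     0.2415    0.06845
  Change     0.06799   -0.06799     -0.034   -0.06799
  Equil       0.1507      1.347     0.2075 4.5814e-04
  solve Keq expr → x = -0.034; check Q = 3.4800e-06
Then add 0.05015 M of E.
Step 2:
                   E          D          B          G
  Initial     0.2008      1.347     0.2075 4.5814e-04
  Change  -1.5183e-04 1.5183e-04 7.5913e-05 1.5183e-04
  Equil       0.2007      1.347     0.2076 6.0996e-04
  solve Keq expr → x = 7.5913e-05; check Q = 3.4800e-06
Then remove 0.02178 M of E.
Step 3:
                   E          D          B          G
  Initial     0.1789      1.347     0.2076 6.0996e-04
  Change  6.5926e-05 -6.5926e-05 -3.2963e-05 -6.5926e-05
  Equil        0.179      1.347     0.2075 5.4404e-04
  solve Keq expr → x = -3.2963e-05; check Q = 3.4800e-06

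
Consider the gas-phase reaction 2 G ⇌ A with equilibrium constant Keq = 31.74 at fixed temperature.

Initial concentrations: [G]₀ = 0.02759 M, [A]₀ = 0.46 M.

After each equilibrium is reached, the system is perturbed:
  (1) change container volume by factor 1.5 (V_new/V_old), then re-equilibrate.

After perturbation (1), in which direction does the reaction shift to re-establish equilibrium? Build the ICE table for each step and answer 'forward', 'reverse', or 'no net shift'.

Direction: reverse

Q₀ = 604.3 vs Keq = 31.74 ⇒ Q>K, reverse
Step 1:
                   G          A
  Initial    0.02759       0.46
  Change     0.08696   -0.04348
  Equil       0.1146     0.4165
  solve Keq expr → x = -0.04348; check Q = 31.74
Then change container volume by factor 1.5 (V_new/V_old).
Step 2:
                   G          A
  Initial    0.07637     0.2777
  Change     0.01582  -0.007911
  Equil      0.09219     0.2698
  solve Keq expr → x = -0.007911; check Q = 31.74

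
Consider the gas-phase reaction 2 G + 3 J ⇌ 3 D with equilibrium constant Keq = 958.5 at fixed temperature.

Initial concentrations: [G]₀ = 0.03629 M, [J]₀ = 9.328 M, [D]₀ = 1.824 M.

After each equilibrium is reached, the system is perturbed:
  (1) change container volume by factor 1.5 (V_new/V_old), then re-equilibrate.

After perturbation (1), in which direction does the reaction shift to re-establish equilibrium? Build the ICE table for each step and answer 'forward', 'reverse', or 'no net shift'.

Q₀ = 5.677 vs Keq = 958.5 ⇒ Q<K, forward
Step 1:
                   G          J          D
  Initial    0.03629      9.328      1.824
  Change    -0.03336   -0.05004    0.05004
  Equil     0.002932      9.278      1.874
  solve Keq expr → x = 0.01668; check Q = 958.5
Then change container volume by factor 1.5 (V_new/V_old).
Step 2:
                   G          J          D
  Initial   0.001955      6.185      1.249
  Change  9.7124e-04   0.001457  -0.001457
  Equil     0.002926      6.187      1.248
  solve Keq expr → x = -4.8562e-04; check Q = 958.5

Direction: reverse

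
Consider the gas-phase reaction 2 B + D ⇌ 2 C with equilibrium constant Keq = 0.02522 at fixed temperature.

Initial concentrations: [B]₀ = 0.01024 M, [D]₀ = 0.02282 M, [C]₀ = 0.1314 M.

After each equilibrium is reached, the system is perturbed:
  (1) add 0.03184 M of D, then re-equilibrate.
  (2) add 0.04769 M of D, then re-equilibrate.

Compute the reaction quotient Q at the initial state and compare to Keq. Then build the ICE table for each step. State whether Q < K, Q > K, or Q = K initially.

Q₀ = 7216; Q > K (proceeds reverse)

Q₀ = 7216 vs Keq = 0.02522 ⇒ Q>K, reverse
Step 1:
                    B           D           C
  Initial     0.01024     0.02282      0.1314
  Change       0.1251     0.06256     -0.1251
  Equil        0.1354     0.08538    0.006281
  solve Keq expr → x = -0.06256; check Q = 0.02522
Then add 0.03184 M of D.
Step 2:
                    B           D           C
  Initial      0.1354      0.1172    0.006281
  Change    -0.001008 -5.0402e-04    0.001008
  Equil        0.1344      0.1167    0.007289
  solve Keq expr → x = 5.0402e-04; check Q = 0.02522
Then add 0.04769 M of D.
Step 3:
                    B           D           C
  Initial      0.1344      0.1644    0.007289
  Change    -0.001264 -6.3203e-04    0.001264
  Equil        0.1331      0.1638    0.008553
  solve Keq expr → x = 6.3203e-04; check Q = 0.02522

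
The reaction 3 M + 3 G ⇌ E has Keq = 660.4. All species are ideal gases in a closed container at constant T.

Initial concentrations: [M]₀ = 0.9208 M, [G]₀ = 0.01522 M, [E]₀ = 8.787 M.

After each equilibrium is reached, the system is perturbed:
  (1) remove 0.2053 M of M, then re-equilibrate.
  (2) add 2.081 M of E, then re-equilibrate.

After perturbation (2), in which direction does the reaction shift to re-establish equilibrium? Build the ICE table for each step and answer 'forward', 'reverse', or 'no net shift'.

Q₀ = 3.1923e+06 vs Keq = 660.4 ⇒ Q>K, reverse
Step 1:
                  M         G         E
  Initial    0.9208   0.01522     8.787
  Change     0.1964    0.1964  -0.06545
  Equil       1.117    0.2116     8.722
  solve Keq expr → x = -0.06545; check Q = 660.4
Then remove 0.2053 M of M.
Step 2:
                  M         G         E
  Initial    0.9119    0.2116     8.722
  Change    0.03732   0.03732  -0.01244
  Equil      0.9492    0.2489     8.709
  solve Keq expr → x = -0.01244; check Q = 660.4
Then add 2.081 M of E.
Step 3:
                  M         G         E
  Initial    0.9492    0.2489     10.79
  Change    0.01439   0.01439 -0.004798
  Equil      0.9636    0.2633     10.79
  solve Keq expr → x = -0.004798; check Q = 660.4

Direction: reverse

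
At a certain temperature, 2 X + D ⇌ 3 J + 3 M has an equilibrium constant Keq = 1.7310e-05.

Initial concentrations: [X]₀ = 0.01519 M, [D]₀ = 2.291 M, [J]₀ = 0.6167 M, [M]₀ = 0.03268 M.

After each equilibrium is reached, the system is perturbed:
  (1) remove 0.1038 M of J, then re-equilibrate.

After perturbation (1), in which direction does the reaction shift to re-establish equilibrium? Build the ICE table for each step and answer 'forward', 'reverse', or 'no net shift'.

Direction: forward

Q₀ = 0.01549 vs Keq = 1.7310e-05 ⇒ Q>K, reverse
Step 1:
                   X          D          J          M
  Initial    0.01519      2.291     0.6167    0.03268
  Change     0.01782   0.008908   -0.02672   -0.02672
  Equil      0.03301        2.3       0.59   0.005955
  solve Keq expr → x = -0.008908; check Q = 1.7310e-05
Then remove 0.1038 M of J.
Step 2:
                   X          D          J          M
  Initial    0.03301        2.3     0.4862   0.005955
  Change  -7.6184e-04 -3.8092e-04   0.001143   0.001143
  Equil      0.03224        2.3     0.4873   0.007098
  solve Keq expr → x = 3.8092e-04; check Q = 1.7310e-05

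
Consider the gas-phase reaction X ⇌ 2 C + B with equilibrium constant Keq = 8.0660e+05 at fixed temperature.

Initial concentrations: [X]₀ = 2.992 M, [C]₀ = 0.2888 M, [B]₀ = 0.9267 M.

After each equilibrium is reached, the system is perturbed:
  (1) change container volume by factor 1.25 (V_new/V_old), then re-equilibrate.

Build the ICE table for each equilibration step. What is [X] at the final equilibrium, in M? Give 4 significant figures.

Q₀ = 0.02583 vs Keq = 8.0660e+05 ⇒ Q<K, forward
Step 1:
                    X           C           B
  I             2.992      0.2888      0.9267
  C            -2.992       5.984       2.992
  E        1.9113e-04       6.272       3.919
  solve Keq expr → x = 2.992; check Q = 8.0660e+05
Then change container volume by factor 1.25 (V_new/V_old).
Step 2:
                    X           C           B
  I        1.5291e-04       5.018       3.135
  C       -5.5040e-05  1.1008e-04  5.5040e-05
  E        9.7865e-05       5.018       3.135
  solve Keq expr → x = 5.5040e-05; check Q = 8.0660e+05

[X]_eq = 9.7865e-05 M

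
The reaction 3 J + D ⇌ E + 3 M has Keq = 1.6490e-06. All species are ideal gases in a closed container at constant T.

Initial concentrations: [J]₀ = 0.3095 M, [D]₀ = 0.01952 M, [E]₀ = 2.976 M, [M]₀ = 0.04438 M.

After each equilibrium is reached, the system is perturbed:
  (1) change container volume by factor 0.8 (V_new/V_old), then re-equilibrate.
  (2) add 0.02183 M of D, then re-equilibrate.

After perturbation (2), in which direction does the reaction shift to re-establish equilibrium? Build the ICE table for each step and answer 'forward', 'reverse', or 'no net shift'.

Direction: forward

Q₀ = 0.4495 vs Keq = 1.6490e-06 ⇒ Q>K, reverse
Step 1:
                    J           D           E           M
  I            0.3095     0.01952       2.976     0.04438
  C           0.04344     0.01448    -0.01448    -0.04344
  E            0.3529       0.034       2.962  9.4065e-04
  solve Keq expr → x = -0.01448; check Q = 1.6490e-06
Then change container volume by factor 0.8 (V_new/V_old).
Step 2:
                    J           D           E           M
  I            0.4412      0.0425       3.702    0.001176
  C                 0           0           0           0
  E            0.4412      0.0425       3.702    0.001176
  solve Keq expr → x = 0; check Q = 1.6490e-06
Then add 0.02183 M of D.
Step 3:
                    J           D           E           M
  I            0.4412     0.06433       3.702    0.001176
  C       -1.7329e-04 -5.7762e-05  5.7762e-05  1.7329e-04
  E             0.441     0.06427       3.702    0.001349
  solve Keq expr → x = 5.7762e-05; check Q = 1.6490e-06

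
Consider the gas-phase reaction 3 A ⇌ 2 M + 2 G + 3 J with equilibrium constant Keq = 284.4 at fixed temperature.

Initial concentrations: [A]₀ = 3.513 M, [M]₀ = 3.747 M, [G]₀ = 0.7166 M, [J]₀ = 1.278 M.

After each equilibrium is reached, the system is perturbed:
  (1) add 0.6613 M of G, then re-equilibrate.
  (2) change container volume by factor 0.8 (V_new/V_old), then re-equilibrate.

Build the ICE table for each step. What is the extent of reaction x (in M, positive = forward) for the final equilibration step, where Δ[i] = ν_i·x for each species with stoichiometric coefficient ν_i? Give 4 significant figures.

Q₀ = 0.3471 vs Keq = 284.4 ⇒ Q<K, forward
Step 1:
                  A         M         G         J
  init        3.513     3.747    0.7166     1.278
  Δ          -1.634      1.09      1.09     1.634
  eq          1.879     4.837     1.806     2.912
  solve Keq expr → x = 0.5448; check Q = 284.4
Then add 0.6613 M of G.
Step 2:
                  A         M         G         J
  init        1.879     4.837     2.468     2.912
  Δ          0.1824   -0.1216   -0.1216   -0.1824
  eq          2.061     4.715     2.346      2.73
  solve Keq expr → x = -0.06079; check Q = 284.4
Then change container volume by factor 0.8 (V_new/V_old).
Step 3:
                  A         M         G         J
  init        2.576     5.894     2.932     3.413
  Δ          0.3277   -0.2185   -0.2185   -0.3277
  eq          2.904     5.675     2.714     3.085
  solve Keq expr → x = -0.1092; check Q = 284.4

x = -0.1092 M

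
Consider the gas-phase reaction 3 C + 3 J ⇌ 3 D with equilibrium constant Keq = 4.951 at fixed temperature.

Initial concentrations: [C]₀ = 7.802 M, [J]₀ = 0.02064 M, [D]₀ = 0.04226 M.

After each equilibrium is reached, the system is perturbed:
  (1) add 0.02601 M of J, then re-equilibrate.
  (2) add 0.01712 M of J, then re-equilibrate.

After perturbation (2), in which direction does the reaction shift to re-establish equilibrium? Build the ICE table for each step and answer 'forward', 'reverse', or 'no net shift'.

Direction: forward

Q₀ = 0.01807 vs Keq = 4.951 ⇒ Q<K, forward
Step 1:
                    C           J           D
  init          7.802     0.02064     0.04226
  Δ          -0.01623    -0.01623     0.01623
  eq            7.786    0.004408     0.05849
  solve Keq expr → x = 0.005411; check Q = 4.951
Then add 0.02601 M of J.
Step 2:
                    C           J           D
  init          7.786     0.03042     0.05849
  Δ          -0.02417    -0.02417     0.02417
  eq            7.762    0.006249     0.08266
  solve Keq expr → x = 0.008056; check Q = 4.951
Then add 0.01712 M of J.
Step 3:
                    C           J           D
  init          7.762     0.02337     0.08266
  Δ           -0.0159     -0.0159      0.0159
  eq            7.746    0.007466     0.09856
  solve Keq expr → x = 0.005301; check Q = 4.951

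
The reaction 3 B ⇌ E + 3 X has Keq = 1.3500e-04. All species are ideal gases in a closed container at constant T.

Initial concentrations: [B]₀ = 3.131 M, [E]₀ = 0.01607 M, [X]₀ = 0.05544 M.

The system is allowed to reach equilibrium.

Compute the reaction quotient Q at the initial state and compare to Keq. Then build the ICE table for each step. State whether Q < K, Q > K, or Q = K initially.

Q₀ = 8.9215e-08; Q < K (proceeds forward)

Q₀ = 8.9215e-08 vs Keq = 1.3500e-04 ⇒ Q<K, forward
Step 1:
                    B           E           X
  init          3.131     0.01607     0.05544
  Δ           -0.2593     0.08644      0.2593
  eq            2.872      0.1025      0.3148
  solve Keq expr → x = 0.08644; check Q = 1.3500e-04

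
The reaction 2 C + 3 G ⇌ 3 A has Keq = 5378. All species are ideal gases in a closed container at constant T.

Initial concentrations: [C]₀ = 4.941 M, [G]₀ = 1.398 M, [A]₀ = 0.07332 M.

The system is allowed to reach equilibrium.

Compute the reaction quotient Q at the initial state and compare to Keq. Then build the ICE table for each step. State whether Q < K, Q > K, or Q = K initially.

Q₀ = 5.9090e-06 vs Keq = 5378 ⇒ Q<K, forward
Step 1:
                  C         G         A
  init        4.941     1.398   0.07332
  Δ         -0.9104    -1.366     1.366
  eq          4.031   0.03243     1.439
  solve Keq expr → x = 0.4552; check Q = 5378

Q₀ = 5.9090e-06; Q < K (proceeds forward)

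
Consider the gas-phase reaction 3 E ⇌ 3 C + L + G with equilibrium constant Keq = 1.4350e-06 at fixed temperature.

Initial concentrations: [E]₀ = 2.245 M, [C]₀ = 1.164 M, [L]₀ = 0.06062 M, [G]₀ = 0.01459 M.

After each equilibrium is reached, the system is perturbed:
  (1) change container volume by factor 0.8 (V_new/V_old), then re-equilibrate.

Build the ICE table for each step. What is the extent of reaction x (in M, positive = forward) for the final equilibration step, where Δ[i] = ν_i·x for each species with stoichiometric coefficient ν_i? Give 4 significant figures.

Q₀ = 1.2328e-04 vs Keq = 1.4350e-06 ⇒ Q>K, reverse
Step 1:
                   E          C          L          G
  init         2.245      1.164    0.06062    0.01459
  Δ          0.04298   -0.04298   -0.01433   -0.01433
  eq           2.288      1.121    0.04629 2.6354e-04
  solve Keq expr → x = -0.01433; check Q = 1.4350e-06
Then change container volume by factor 0.8 (V_new/V_old).
Step 2:
                   E          C          L          G
  init          2.86      1.401    0.05787 3.2943e-04
  Δ       3.5377e-04 -3.5377e-04 -1.1792e-04 -1.1792e-04
  eq            2.86      1.401    0.05775 2.1150e-04
  solve Keq expr → x = -1.1792e-04; check Q = 1.4350e-06

x = -1.1792e-04 M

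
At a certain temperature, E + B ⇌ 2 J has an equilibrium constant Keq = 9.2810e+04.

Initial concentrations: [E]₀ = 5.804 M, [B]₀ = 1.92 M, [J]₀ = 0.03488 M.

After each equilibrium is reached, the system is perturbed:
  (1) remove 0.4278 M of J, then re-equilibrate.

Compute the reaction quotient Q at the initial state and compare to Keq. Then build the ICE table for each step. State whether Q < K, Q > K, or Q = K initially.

Q₀ = 1.0918e-04; Q < K (proceeds forward)

Q₀ = 1.0918e-04 vs Keq = 9.2810e+04 ⇒ Q<K, forward
Step 1:
                    E           B           J
  Initial       5.804        1.92     0.03488
  Change        -1.92       -1.92        3.84
  Equil         3.884  4.1650e-05       3.875
  solve Keq expr → x = 1.92; check Q = 9.2810e+04
Then remove 0.4278 M of J.
Step 2:
                    E           B           J
  Initial       3.884  4.1650e-05       3.447
  Change  -8.6888e-06 -8.6888e-06  1.7378e-05
  Equil         3.884  3.2962e-05       3.447
  solve Keq expr → x = 8.6888e-06; check Q = 9.2810e+04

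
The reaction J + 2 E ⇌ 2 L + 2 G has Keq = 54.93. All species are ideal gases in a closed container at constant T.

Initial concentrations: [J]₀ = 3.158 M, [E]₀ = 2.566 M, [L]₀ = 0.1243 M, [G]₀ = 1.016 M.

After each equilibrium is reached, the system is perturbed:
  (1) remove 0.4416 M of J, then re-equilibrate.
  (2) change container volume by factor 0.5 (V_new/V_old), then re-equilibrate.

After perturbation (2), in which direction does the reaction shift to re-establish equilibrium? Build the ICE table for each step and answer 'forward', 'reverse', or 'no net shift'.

Direction: reverse

Q₀ = 7.6702e-04 vs Keq = 54.93 ⇒ Q<K, forward
Step 1:
                  J         E         L         G
  I           3.158     2.566    0.1243     1.016
  C         -0.9927    -1.985     1.985     1.985
  E           2.165    0.5806      2.11     3.001
  solve Keq expr → x = 0.9927; check Q = 54.93
Then remove 0.4416 M of J.
Step 2:
                  J         E         L         G
  I           1.724    0.5806      2.11     3.001
  C         0.02177   0.04354  -0.04354  -0.04354
  E           1.745    0.6241     2.066     2.958
  solve Keq expr → x = -0.02177; check Q = 54.93
Then change container volume by factor 0.5 (V_new/V_old).
Step 3:
                  J         E         L         G
  I           3.491     1.248     4.132     5.916
  C          0.1425    0.2851   -0.2851   -0.2851
  E           3.633     1.533     3.847     5.631
  solve Keq expr → x = -0.1425; check Q = 54.93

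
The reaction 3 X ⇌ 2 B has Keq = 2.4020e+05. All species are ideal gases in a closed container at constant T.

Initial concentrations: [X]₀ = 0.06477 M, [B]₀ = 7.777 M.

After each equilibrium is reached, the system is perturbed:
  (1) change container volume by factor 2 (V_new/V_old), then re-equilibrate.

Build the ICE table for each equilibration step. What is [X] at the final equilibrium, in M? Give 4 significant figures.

[X]_eq = 0.03975 M

Q₀ = 2.2259e+05 vs Keq = 2.4020e+05 ⇒ Q<K, forward
Step 1:
                    X           B
  Initial     0.06477       7.777
  Change    -0.001618    0.001078
  Equil       0.06315       7.778
  solve Keq expr → x = 5.3917e-04; check Q = 2.4020e+05
Then change container volume by factor 2 (V_new/V_old).
Step 2:
                    X           B
  Initial     0.03158       3.889
  Change      0.00817   -0.005447
  Equil       0.03975       3.884
  solve Keq expr → x = -0.002723; check Q = 2.4020e+05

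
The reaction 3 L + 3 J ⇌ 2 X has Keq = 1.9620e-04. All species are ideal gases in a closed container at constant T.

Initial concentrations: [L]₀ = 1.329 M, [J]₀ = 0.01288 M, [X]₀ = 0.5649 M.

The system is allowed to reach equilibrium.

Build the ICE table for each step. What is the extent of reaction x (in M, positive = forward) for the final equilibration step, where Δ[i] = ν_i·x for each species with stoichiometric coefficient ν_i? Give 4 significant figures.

Q₀ = 6.3624e+04 vs Keq = 1.9620e-04 ⇒ Q>K, reverse
Step 1:
                  L         J         X
  Initial     1.329   0.01288    0.5649
  Change     0.7996    0.7996    -0.533
  Equil       2.129    0.8124   0.03185
  solve Keq expr → x = -0.2665; check Q = 1.9620e-04

x = -0.2665 M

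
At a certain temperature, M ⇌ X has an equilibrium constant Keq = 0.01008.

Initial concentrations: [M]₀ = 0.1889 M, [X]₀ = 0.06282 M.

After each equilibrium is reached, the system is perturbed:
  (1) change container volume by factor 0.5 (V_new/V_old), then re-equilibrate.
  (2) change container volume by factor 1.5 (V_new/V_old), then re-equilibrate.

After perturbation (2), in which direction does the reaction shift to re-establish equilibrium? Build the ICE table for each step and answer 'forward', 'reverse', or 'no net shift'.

Direction: no net shift

Q₀ = 0.3326 vs Keq = 0.01008 ⇒ Q>K, reverse
Step 1:
                   M          X
  init        0.1889    0.06282
  Δ          0.06031   -0.06031
  eq          0.2492   0.002512
  solve Keq expr → x = -0.06031; check Q = 0.01008
Then change container volume by factor 0.5 (V_new/V_old).
Step 2:
                   M          X
  init        0.4984   0.005024
  Δ                0          0
  eq          0.4984   0.005024
  solve Keq expr → x = 0; check Q = 0.01008
Then change container volume by factor 1.5 (V_new/V_old).
Step 3:
                   M          X
  init        0.3323   0.003349
  Δ                0          0
  eq          0.3323   0.003349
  solve Keq expr → x = 0; check Q = 0.01008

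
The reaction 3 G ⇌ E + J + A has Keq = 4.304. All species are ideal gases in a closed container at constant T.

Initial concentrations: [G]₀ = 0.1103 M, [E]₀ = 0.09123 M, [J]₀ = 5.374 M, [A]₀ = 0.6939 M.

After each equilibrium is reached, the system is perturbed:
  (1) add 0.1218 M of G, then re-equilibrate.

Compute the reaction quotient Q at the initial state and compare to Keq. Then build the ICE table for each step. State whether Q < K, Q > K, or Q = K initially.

Q₀ = 253.5 vs Keq = 4.304 ⇒ Q>K, reverse
Step 1:
                  G         E         J         A
  init       0.1103   0.09123     5.374    0.6939
  Δ            0.18  -0.05999  -0.05999  -0.05999
  eq         0.2903   0.03124     5.314    0.6339
  solve Keq expr → x = -0.05999; check Q = 4.304
Then add 0.1218 M of G.
Step 2:
                  G         E         J         A
  init       0.4121   0.03124     5.314    0.6339
  Δ        -0.06318   0.02106   0.02106   0.02106
  eq         0.3489    0.0523     5.335     0.655
  solve Keq expr → x = 0.02106; check Q = 4.304

Q₀ = 253.5; Q > K (proceeds reverse)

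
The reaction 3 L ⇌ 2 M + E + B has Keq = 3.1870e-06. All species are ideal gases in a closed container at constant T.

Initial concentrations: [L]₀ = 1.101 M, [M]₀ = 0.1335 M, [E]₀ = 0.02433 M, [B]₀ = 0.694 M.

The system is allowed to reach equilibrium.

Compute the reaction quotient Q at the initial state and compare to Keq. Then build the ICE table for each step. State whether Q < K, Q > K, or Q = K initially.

Q₀ = 2.2548e-04 vs Keq = 3.1870e-06 ⇒ Q>K, reverse
Step 1:
                  L         M         E         B
  init        1.101    0.1335   0.02433     0.694
  Δ         0.06996  -0.04664  -0.02332  -0.02332
  eq          1.171   0.08686  0.001011    0.6707
  solve Keq expr → x = -0.02332; check Q = 3.1870e-06

Q₀ = 2.2548e-04; Q > K (proceeds reverse)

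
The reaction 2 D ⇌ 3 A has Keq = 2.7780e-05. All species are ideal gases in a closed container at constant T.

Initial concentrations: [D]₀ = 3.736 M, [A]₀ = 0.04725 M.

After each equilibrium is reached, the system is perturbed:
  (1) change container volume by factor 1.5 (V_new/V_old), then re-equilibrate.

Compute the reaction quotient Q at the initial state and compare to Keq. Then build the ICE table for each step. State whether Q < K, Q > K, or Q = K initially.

Q₀ = 7.5577e-06 vs Keq = 2.7780e-05 ⇒ Q<K, forward
Step 1:
                  D         A
  Initial     3.736   0.04725
  Change   -0.01697   0.02545
  Equil       3.719    0.0727
  solve Keq expr → x = 0.008483; check Q = 2.7780e-05
Then change container volume by factor 1.5 (V_new/V_old).
Step 2:
                  D         A
  Initial     2.479   0.04847
  Change   -0.00463  0.006945
  Equil       2.475   0.05541
  solve Keq expr → x = 0.002315; check Q = 2.7780e-05

Q₀ = 7.5577e-06; Q < K (proceeds forward)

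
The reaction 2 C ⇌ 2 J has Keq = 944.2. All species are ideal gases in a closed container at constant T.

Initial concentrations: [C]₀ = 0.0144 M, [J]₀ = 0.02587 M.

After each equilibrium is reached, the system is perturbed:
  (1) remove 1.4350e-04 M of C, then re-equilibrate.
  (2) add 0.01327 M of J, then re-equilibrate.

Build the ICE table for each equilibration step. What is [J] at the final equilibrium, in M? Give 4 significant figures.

Q₀ = 3.228 vs Keq = 944.2 ⇒ Q<K, forward
Step 1:
                  C         J
  Initial    0.0144   0.02587
  Change   -0.01313   0.01313
  Equil    0.001269     0.039
  solve Keq expr → x = 0.006565; check Q = 944.2
Then remove 1.4350e-04 M of C.
Step 2:
                  C         J
  Initial  0.001126     0.039
  Change  1.3898e-04 -1.3898e-04
  Equil    0.001265   0.03886
  solve Keq expr → x = -6.9489e-05; check Q = 944.2
Then add 0.01327 M of J.
Step 3:
                  C         J
  Initial  0.001265   0.05213
  Change  4.1824e-04 -4.1824e-04
  Equil    0.001683   0.05171
  solve Keq expr → x = -2.0912e-04; check Q = 944.2

[J]_eq = 0.05171 M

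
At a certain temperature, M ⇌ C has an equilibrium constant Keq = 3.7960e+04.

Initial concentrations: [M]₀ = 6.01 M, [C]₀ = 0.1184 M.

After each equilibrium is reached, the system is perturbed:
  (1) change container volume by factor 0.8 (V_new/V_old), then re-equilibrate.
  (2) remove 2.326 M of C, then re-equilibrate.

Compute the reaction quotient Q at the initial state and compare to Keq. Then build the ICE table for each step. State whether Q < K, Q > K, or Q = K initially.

Q₀ = 0.0197 vs Keq = 3.7960e+04 ⇒ Q<K, forward
Step 1:
                  M         C
  I            6.01    0.1184
  C           -6.01      6.01
  E       1.6144e-04     6.128
  solve Keq expr → x = 6.01; check Q = 3.7960e+04
Then change container volume by factor 0.8 (V_new/V_old).
Step 2:
                  M         C
  I       2.0180e-04      7.66
  C               0         0
  E       2.0180e-04      7.66
  solve Keq expr → x = 0; check Q = 3.7960e+04
Then remove 2.326 M of C.
Step 3:
                  M         C
  I       2.0180e-04     5.334
  C       -6.1273e-05 6.1273e-05
  E       1.4053e-04     5.334
  solve Keq expr → x = 6.1273e-05; check Q = 3.7960e+04

Q₀ = 0.0197; Q < K (proceeds forward)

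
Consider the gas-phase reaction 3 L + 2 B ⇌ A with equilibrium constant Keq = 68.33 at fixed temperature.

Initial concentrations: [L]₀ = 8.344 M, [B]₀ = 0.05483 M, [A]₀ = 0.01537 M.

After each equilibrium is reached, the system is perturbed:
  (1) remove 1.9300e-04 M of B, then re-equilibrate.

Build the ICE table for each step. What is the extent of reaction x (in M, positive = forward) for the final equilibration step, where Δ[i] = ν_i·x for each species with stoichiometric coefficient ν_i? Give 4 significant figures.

x = -9.5879e-05 M

Q₀ = 0.008801 vs Keq = 68.33 ⇒ Q<K, forward
Step 1:
                   L          B          A
  Initial      8.344    0.05483    0.01537
  Change    -0.08067   -0.05378    0.02689
  Equil        8.263   0.001047    0.04226
  solve Keq expr → x = 0.02689; check Q = 68.33
Then remove 1.9300e-04 M of B.
Step 2:
                   L          B          A
  Initial      8.263 8.5397e-04    0.04226
  Change  2.8764e-04 1.9176e-04 -9.5879e-05
  Equil        8.264   0.001046    0.04217
  solve Keq expr → x = -9.5879e-05; check Q = 68.33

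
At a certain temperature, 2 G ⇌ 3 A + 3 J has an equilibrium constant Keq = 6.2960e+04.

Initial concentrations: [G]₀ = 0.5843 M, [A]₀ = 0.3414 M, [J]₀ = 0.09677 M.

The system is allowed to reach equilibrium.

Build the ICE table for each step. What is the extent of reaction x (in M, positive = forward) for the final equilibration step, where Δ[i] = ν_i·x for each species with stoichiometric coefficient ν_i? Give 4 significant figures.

Q₀ = 1.0562e-04 vs Keq = 6.2960e+04 ⇒ Q<K, forward
Step 1:
                  G         A         J
  I          0.5843    0.3414   0.09677
  C         -0.5793    0.8689    0.8689
  E        0.005036      1.21    0.9657
  solve Keq expr → x = 0.2896; check Q = 6.2960e+04

x = 0.2896 M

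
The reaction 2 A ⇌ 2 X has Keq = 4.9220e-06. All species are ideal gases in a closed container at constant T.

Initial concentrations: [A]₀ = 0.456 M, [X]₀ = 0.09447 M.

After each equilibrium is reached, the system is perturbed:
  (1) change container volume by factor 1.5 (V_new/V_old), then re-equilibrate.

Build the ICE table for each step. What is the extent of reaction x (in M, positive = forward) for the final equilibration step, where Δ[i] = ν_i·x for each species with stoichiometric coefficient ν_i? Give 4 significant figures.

x = 0 M

Q₀ = 0.04292 vs Keq = 4.9220e-06 ⇒ Q>K, reverse
Step 1:
                   A          X
  init         0.456    0.09447
  Δ          0.09325   -0.09325
  eq          0.5493   0.001219
  solve Keq expr → x = -0.04663; check Q = 4.9220e-06
Then change container volume by factor 1.5 (V_new/V_old).
Step 2:
                   A          X
  init        0.3662 8.1236e-04
  Δ                0          0
  eq          0.3662 8.1236e-04
  solve Keq expr → x = 0; check Q = 4.9220e-06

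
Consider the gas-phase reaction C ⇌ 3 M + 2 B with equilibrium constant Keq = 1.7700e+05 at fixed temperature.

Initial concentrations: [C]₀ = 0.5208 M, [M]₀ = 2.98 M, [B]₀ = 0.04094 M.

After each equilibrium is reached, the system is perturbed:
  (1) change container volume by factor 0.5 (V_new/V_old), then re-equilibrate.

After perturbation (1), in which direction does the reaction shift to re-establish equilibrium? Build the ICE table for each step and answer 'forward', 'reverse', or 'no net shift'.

Q₀ = 0.08517 vs Keq = 1.7700e+05 ⇒ Q<K, forward
Step 1:
                  C         M         B
  I          0.5208      2.98   0.04094
  C         -0.5202     1.561      1.04
  E       6.1837e-04     4.541     1.081
  solve Keq expr → x = 0.5202; check Q = 1.7700e+05
Then change container volume by factor 0.5 (V_new/V_old).
Step 2:
                  C         M         B
  I        0.001237     9.081     2.163
  C         0.01758  -0.05274  -0.03516
  E         0.01882     9.028     2.127
  solve Keq expr → x = -0.01758; check Q = 1.7700e+05

Direction: reverse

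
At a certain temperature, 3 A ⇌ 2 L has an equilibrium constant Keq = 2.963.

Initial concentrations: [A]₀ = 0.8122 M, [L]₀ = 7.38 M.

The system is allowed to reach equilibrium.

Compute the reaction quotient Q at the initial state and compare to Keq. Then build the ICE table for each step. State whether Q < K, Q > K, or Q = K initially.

Q₀ = 101.7; Q > K (proceeds reverse)

Q₀ = 101.7 vs Keq = 2.963 ⇒ Q>K, reverse
Step 1:
                    A           L
  Initial      0.8122        7.38
  Change        1.571      -1.047
  Equil         2.383       6.333
  solve Keq expr → x = -0.5236; check Q = 2.963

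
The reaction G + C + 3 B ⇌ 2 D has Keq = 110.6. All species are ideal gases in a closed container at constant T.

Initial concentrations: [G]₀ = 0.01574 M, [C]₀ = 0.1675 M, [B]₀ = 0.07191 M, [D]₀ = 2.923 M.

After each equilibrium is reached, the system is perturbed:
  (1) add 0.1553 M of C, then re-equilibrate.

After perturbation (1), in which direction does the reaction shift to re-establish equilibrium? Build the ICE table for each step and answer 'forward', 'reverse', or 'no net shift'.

Direction: forward

Q₀ = 8.7151e+06 vs Keq = 110.6 ⇒ Q>K, reverse
Step 1:
                    G           C           B           D
  init        0.01574      0.1675     0.07191       2.923
  Δ            0.2422      0.2422      0.7265     -0.4843
  eq           0.2579      0.4097      0.7984       2.439
  solve Keq expr → x = -0.2422; check Q = 110.6
Then add 0.1553 M of C.
Step 2:
                    G           C           B           D
  init         0.2579       0.565      0.7984       2.439
  Δ          -0.01685    -0.01685    -0.05054     0.03369
  eq           0.2411      0.5481      0.7479       2.472
  solve Keq expr → x = 0.01685; check Q = 110.6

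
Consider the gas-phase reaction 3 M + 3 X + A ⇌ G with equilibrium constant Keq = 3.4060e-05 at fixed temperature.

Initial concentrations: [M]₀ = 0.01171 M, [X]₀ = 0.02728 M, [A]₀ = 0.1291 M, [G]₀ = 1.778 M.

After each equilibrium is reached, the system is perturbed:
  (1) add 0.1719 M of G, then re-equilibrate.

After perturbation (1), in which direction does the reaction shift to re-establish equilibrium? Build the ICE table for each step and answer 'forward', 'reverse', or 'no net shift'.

Q₀ = 4.2248e+11 vs Keq = 3.4060e-05 ⇒ Q>K, reverse
Step 1:
                    M           X           A           G
  Initial     0.01171     0.02728      0.1291       1.778
  Change        4.299       4.299       1.433      -1.433
  Equil         4.311       4.326       1.562       0.345
  solve Keq expr → x = -1.433; check Q = 3.4060e-05
Then add 0.1719 M of G.
Step 2:
                    M           X           A           G
  Initial       4.311       4.326       1.562      0.5169
  Change       0.1792      0.1792     0.05973    -0.05973
  Equil          4.49       4.505       1.622      0.4572
  solve Keq expr → x = -0.05973; check Q = 3.4060e-05

Direction: reverse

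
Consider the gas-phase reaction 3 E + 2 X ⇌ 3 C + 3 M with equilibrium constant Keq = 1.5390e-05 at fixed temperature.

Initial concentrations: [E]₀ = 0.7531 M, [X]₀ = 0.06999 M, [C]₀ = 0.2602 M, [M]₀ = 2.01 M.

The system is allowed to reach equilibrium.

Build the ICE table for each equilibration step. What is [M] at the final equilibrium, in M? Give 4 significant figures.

Q₀ = 68.37 vs Keq = 1.5390e-05 ⇒ Q>K, reverse
Step 1:
                    E           X           C           M
  init         0.7531     0.06999      0.2602        2.01
  Δ            0.2547      0.1698     -0.2547     -0.2547
  eq            1.008      0.2398    0.005512       1.755
  solve Keq expr → x = -0.0849; check Q = 1.5390e-05

[M]_eq = 1.755 M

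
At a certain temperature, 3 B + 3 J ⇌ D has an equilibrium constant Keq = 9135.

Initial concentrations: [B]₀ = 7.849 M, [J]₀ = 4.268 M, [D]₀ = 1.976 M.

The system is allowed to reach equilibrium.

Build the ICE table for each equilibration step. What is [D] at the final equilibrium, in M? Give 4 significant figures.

Q₀ = 5.2562e-05 vs Keq = 9135 ⇒ Q<K, forward
Step 1:
                    B           J           D
  init          7.849       4.268       1.976
  Δ            -4.248      -4.248       1.416
  eq            3.601     0.01996       3.392
  solve Keq expr → x = 1.416; check Q = 9135

[D]_eq = 3.392 M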